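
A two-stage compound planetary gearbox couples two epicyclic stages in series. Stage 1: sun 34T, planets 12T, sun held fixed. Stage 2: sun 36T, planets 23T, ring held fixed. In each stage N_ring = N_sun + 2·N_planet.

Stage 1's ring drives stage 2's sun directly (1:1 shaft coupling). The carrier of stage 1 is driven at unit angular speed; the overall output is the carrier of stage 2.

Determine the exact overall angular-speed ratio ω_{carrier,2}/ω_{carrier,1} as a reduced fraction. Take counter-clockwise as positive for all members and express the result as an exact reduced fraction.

828/1711

Stage 1: N_ring = 34 + 2·12 = 58
Stage 1: 34(ω_s−ω_c) = −58(ω_r−ω_c),  ω_s=0, ω_c=1
Stage 1: ω_r = 1 − (34/58)(0−1) = 46/29
  ⇒ ω_r¹/ω_c¹ = 46/29
Stage 2: N_ring = 36 + 2·23 = 82
Stage 2: 36(ω_s−ω_c) = −82(ω_r−ω_c),  ω_r=0, ω_s=1
Stage 2: 36(1−ω_c) = −82(0−ω_c)  ⇒  118ω_c = 36  ⇒  ω_c = 18/59
  ⇒ ω_c²/ω_s² = 18/59
Coupling ω_s² = ω_r¹ ⇒ overall = 46/29 × 18/59 = 828/1711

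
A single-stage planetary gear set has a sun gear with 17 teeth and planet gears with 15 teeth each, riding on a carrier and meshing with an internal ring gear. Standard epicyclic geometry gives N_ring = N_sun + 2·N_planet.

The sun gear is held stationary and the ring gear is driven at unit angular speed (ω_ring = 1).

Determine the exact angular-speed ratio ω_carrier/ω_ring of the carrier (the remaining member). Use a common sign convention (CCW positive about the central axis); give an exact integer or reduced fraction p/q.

N_ring = 17 + 2·15 = 47
17(ω_s−ω_c) = −47(ω_r−ω_c),  ω_s=0, ω_r=1
17(0−ω_c) = −47(1−ω_c)  ⇒  64ω_c = 47  ⇒  ω_c = 47/64
ω_c/ω_r = 47/64

47/64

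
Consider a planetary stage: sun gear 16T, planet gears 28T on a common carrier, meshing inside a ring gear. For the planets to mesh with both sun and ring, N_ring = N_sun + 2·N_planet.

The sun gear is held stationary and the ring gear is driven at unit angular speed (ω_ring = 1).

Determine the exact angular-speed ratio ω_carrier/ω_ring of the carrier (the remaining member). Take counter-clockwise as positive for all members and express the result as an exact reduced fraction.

9/11

N_ring = 16 + 2·28 = 72
16(ω_s−ω_c) = −72(ω_r−ω_c),  ω_s=0, ω_r=1
16(0−ω_c) = −72(1−ω_c)  ⇒  88ω_c = 72  ⇒  ω_c = 9/11
ω_c/ω_r = 9/11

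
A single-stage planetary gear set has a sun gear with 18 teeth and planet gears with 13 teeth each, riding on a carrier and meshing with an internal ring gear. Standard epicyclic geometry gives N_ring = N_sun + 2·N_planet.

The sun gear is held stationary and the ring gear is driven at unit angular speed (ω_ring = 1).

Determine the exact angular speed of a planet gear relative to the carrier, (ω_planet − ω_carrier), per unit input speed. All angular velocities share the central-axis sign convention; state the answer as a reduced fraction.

N_ring = 18 + 2·13 = 44
18(ω_s−ω_c) = −44(ω_r−ω_c),  ω_s=0, ω_r=1
18(0−ω_c) = −44(1−ω_c)  ⇒  62ω_c = 44  ⇒  ω_c = 22/31
sun–planet: 18·(0−22/31) = −13·(ω_p−ω_c)  ⇒  ω_p−ω_c = −(18/13)·(-22/31) = 396/403

396/403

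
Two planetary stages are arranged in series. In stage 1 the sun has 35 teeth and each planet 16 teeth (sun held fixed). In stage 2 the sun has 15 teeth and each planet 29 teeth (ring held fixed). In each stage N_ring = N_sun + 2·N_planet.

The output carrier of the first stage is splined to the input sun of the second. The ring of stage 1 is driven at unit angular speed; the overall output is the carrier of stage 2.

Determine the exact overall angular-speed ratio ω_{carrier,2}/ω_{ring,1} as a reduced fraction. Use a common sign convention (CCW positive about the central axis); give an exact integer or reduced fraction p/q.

Stage 1: N_ring = 35 + 2·16 = 67
Stage 1: 35(ω_s−ω_c) = −67(ω_r−ω_c),  ω_s=0, ω_r=1
Stage 1: 35(0−ω_c) = −67(1−ω_c)  ⇒  102ω_c = 67  ⇒  ω_c = 67/102
  ⇒ ω_c¹/ω_r¹ = 67/102
Stage 2: N_ring = 15 + 2·29 = 73
Stage 2: 15(ω_s−ω_c) = −73(ω_r−ω_c),  ω_r=0, ω_s=1
Stage 2: 15(1−ω_c) = −73(0−ω_c)  ⇒  88ω_c = 15  ⇒  ω_c = 15/88
  ⇒ ω_c²/ω_s² = 15/88
Coupling ω_s² = ω_c¹ ⇒ overall = 67/102 × 15/88 = 335/2992

335/2992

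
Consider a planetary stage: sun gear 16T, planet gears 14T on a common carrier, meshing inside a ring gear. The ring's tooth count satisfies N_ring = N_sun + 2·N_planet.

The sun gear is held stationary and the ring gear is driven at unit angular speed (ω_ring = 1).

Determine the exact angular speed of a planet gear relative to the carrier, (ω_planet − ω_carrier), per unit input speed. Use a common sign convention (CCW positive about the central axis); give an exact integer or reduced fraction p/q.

88/105

N_ring = 16 + 2·14 = 44
16(ω_s−ω_c) = −44(ω_r−ω_c),  ω_s=0, ω_r=1
16(0−ω_c) = −44(1−ω_c)  ⇒  60ω_c = 44  ⇒  ω_c = 11/15
sun–planet: 16·(0−11/15) = −14·(ω_p−ω_c)  ⇒  ω_p−ω_c = −(16/14)·(-11/15) = 88/105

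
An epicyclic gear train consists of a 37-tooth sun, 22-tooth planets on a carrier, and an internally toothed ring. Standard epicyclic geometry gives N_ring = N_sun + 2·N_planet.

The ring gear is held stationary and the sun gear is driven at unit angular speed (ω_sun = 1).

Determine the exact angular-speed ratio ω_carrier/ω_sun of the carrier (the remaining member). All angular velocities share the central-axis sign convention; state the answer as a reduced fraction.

37/118

N_ring = 37 + 2·22 = 81
37(ω_s−ω_c) = −81(ω_r−ω_c),  ω_r=0, ω_s=1
37(1−ω_c) = −81(0−ω_c)  ⇒  118ω_c = 37  ⇒  ω_c = 37/118
ω_c/ω_s = 37/118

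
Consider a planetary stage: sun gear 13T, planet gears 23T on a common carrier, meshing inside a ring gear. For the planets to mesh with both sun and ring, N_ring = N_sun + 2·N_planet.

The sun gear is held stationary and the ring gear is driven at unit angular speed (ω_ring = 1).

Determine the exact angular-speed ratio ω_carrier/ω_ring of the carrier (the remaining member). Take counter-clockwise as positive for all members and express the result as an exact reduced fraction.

59/72

N_ring = 13 + 2·23 = 59
13(ω_s−ω_c) = −59(ω_r−ω_c),  ω_s=0, ω_r=1
13(0−ω_c) = −59(1−ω_c)  ⇒  72ω_c = 59  ⇒  ω_c = 59/72
ω_c/ω_r = 59/72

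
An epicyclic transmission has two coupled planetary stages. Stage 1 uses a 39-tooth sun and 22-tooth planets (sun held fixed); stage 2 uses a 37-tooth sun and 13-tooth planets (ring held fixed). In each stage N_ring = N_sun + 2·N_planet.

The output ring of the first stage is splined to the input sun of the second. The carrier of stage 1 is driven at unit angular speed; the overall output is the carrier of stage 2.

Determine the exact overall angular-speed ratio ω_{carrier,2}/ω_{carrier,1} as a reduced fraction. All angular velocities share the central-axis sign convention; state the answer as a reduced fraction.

Stage 1: N_ring = 39 + 2·22 = 83
Stage 1: 39(ω_s−ω_c) = −83(ω_r−ω_c),  ω_s=0, ω_c=1
Stage 1: ω_r = 1 − (39/83)(0−1) = 122/83
  ⇒ ω_r¹/ω_c¹ = 122/83
Stage 2: N_ring = 37 + 2·13 = 63
Stage 2: 37(ω_s−ω_c) = −63(ω_r−ω_c),  ω_r=0, ω_s=1
Stage 2: 37(1−ω_c) = −63(0−ω_c)  ⇒  100ω_c = 37  ⇒  ω_c = 37/100
  ⇒ ω_c²/ω_s² = 37/100
Coupling ω_s² = ω_r¹ ⇒ overall = 122/83 × 37/100 = 2257/4150

2257/4150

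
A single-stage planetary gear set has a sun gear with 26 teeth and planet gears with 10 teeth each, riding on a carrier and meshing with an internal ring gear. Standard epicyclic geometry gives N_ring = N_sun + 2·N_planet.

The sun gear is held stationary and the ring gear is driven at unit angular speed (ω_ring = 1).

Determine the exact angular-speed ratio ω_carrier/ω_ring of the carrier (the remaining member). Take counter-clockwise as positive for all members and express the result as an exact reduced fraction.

23/36

N_ring = 26 + 2·10 = 46
26(ω_s−ω_c) = −46(ω_r−ω_c),  ω_s=0, ω_r=1
26(0−ω_c) = −46(1−ω_c)  ⇒  72ω_c = 46  ⇒  ω_c = 23/36
ω_c/ω_r = 23/36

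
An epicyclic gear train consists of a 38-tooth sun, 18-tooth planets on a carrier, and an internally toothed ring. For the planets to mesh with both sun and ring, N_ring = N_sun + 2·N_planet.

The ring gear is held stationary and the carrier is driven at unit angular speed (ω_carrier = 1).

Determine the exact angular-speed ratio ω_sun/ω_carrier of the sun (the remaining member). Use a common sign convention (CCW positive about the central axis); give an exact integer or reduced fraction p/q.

N_ring = 38 + 2·18 = 74
38(ω_s−ω_c) = −74(ω_r−ω_c),  ω_r=0, ω_c=1
ω_s = 1 − (74/38)(0−1) = 56/19
ω_s/ω_c = 56/19

56/19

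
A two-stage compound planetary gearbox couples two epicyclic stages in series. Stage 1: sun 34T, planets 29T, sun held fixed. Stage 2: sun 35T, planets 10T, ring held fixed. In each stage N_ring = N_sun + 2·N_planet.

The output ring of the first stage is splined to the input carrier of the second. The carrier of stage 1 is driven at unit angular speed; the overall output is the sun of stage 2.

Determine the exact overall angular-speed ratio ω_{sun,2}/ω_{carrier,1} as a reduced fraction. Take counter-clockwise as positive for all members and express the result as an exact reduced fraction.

Stage 1: N_ring = 34 + 2·29 = 92
Stage 1: 34(ω_s−ω_c) = −92(ω_r−ω_c),  ω_s=0, ω_c=1
Stage 1: ω_r = 1 − (34/92)(0−1) = 63/46
  ⇒ ω_r¹/ω_c¹ = 63/46
Stage 2: N_ring = 35 + 2·10 = 55
Stage 2: 35(ω_s−ω_c) = −55(ω_r−ω_c),  ω_r=0, ω_c=1
Stage 2: ω_s = 1 − (55/35)(0−1) = 18/7
  ⇒ ω_s²/ω_c² = 18/7
Coupling ω_c² = ω_r¹ ⇒ overall = 63/46 × 18/7 = 81/23

81/23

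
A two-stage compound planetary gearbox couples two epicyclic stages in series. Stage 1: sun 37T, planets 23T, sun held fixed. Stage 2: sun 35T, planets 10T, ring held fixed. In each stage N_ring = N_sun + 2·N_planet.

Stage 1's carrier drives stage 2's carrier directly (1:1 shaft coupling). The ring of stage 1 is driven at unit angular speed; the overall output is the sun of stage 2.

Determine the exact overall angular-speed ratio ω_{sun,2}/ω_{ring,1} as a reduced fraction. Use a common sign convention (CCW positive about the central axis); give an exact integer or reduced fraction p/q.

249/140

Stage 1: N_ring = 37 + 2·23 = 83
Stage 1: 37(ω_s−ω_c) = −83(ω_r−ω_c),  ω_s=0, ω_r=1
Stage 1: 37(0−ω_c) = −83(1−ω_c)  ⇒  120ω_c = 83  ⇒  ω_c = 83/120
  ⇒ ω_c¹/ω_r¹ = 83/120
Stage 2: N_ring = 35 + 2·10 = 55
Stage 2: 35(ω_s−ω_c) = −55(ω_r−ω_c),  ω_r=0, ω_c=1
Stage 2: ω_s = 1 − (55/35)(0−1) = 18/7
  ⇒ ω_s²/ω_c² = 18/7
Coupling ω_c² = ω_c¹ ⇒ overall = 83/120 × 18/7 = 249/140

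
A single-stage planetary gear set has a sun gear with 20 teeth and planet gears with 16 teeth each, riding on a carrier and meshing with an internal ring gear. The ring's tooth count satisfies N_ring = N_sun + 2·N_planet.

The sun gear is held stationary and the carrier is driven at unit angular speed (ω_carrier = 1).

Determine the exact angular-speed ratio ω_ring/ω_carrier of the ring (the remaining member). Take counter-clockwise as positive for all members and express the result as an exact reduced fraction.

18/13

N_ring = 20 + 2·16 = 52
20(ω_s−ω_c) = −52(ω_r−ω_c),  ω_s=0, ω_c=1
ω_r = 1 − (20/52)(0−1) = 18/13
ω_r/ω_c = 18/13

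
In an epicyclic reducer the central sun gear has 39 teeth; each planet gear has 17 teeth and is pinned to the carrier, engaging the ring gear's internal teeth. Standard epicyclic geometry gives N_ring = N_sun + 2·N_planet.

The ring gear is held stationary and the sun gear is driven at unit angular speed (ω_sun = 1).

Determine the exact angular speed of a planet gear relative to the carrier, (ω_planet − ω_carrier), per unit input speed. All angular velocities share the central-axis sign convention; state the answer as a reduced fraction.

N_ring = 39 + 2·17 = 73
39(ω_s−ω_c) = −73(ω_r−ω_c),  ω_r=0, ω_s=1
39(1−ω_c) = −73(0−ω_c)  ⇒  112ω_c = 39  ⇒  ω_c = 39/112
sun–planet: 39·(1−39/112) = −17·(ω_p−ω_c)  ⇒  ω_p−ω_c = −(39/17)·(73/112) = -2847/1904

-2847/1904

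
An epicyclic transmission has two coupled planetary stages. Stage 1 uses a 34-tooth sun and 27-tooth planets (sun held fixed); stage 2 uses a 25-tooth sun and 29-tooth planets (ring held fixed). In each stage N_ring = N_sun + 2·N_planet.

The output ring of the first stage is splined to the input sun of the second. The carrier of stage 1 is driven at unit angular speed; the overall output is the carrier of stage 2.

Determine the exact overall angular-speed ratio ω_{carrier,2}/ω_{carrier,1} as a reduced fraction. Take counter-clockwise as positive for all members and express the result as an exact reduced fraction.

Stage 1: N_ring = 34 + 2·27 = 88
Stage 1: 34(ω_s−ω_c) = −88(ω_r−ω_c),  ω_s=0, ω_c=1
Stage 1: ω_r = 1 − (34/88)(0−1) = 61/44
  ⇒ ω_r¹/ω_c¹ = 61/44
Stage 2: N_ring = 25 + 2·29 = 83
Stage 2: 25(ω_s−ω_c) = −83(ω_r−ω_c),  ω_r=0, ω_s=1
Stage 2: 25(1−ω_c) = −83(0−ω_c)  ⇒  108ω_c = 25  ⇒  ω_c = 25/108
  ⇒ ω_c²/ω_s² = 25/108
Coupling ω_s² = ω_r¹ ⇒ overall = 61/44 × 25/108 = 1525/4752

1525/4752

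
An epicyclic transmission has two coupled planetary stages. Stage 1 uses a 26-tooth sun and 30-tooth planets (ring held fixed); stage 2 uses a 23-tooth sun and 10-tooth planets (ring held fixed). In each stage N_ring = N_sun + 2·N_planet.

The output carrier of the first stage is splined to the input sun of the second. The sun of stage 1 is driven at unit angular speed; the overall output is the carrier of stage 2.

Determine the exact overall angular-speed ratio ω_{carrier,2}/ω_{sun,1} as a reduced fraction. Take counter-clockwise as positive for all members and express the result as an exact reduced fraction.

299/3696

Stage 1: N_ring = 26 + 2·30 = 86
Stage 1: 26(ω_s−ω_c) = −86(ω_r−ω_c),  ω_r=0, ω_s=1
Stage 1: 26(1−ω_c) = −86(0−ω_c)  ⇒  112ω_c = 26  ⇒  ω_c = 13/56
  ⇒ ω_c¹/ω_s¹ = 13/56
Stage 2: N_ring = 23 + 2·10 = 43
Stage 2: 23(ω_s−ω_c) = −43(ω_r−ω_c),  ω_r=0, ω_s=1
Stage 2: 23(1−ω_c) = −43(0−ω_c)  ⇒  66ω_c = 23  ⇒  ω_c = 23/66
  ⇒ ω_c²/ω_s² = 23/66
Coupling ω_s² = ω_c¹ ⇒ overall = 13/56 × 23/66 = 299/3696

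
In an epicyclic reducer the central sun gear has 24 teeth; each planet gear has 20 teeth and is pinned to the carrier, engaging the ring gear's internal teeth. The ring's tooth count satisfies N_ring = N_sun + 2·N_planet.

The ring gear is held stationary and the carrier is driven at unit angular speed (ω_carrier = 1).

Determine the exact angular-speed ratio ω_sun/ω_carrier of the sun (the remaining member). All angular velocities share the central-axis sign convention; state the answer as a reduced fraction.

N_ring = 24 + 2·20 = 64
24(ω_s−ω_c) = −64(ω_r−ω_c),  ω_r=0, ω_c=1
ω_s = 1 − (64/24)(0−1) = 11/3
ω_s/ω_c = 11/3

11/3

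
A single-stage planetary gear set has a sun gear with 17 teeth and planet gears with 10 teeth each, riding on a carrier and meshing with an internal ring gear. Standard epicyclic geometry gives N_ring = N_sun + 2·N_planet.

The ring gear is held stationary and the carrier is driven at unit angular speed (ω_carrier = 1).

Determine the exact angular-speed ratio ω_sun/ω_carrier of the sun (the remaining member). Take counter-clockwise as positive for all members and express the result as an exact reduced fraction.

N_ring = 17 + 2·10 = 37
17(ω_s−ω_c) = −37(ω_r−ω_c),  ω_r=0, ω_c=1
ω_s = 1 − (37/17)(0−1) = 54/17
ω_s/ω_c = 54/17

54/17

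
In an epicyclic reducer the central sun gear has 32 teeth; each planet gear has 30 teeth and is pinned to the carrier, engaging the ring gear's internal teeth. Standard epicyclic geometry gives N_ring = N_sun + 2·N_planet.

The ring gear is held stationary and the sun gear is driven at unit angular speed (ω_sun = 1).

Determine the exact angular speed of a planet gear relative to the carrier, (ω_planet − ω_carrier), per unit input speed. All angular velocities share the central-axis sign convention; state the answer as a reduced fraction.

N_ring = 32 + 2·30 = 92
32(ω_s−ω_c) = −92(ω_r−ω_c),  ω_r=0, ω_s=1
32(1−ω_c) = −92(0−ω_c)  ⇒  124ω_c = 32  ⇒  ω_c = 8/31
sun–planet: 32·(1−8/31) = −30·(ω_p−ω_c)  ⇒  ω_p−ω_c = −(32/30)·(23/31) = -368/465

-368/465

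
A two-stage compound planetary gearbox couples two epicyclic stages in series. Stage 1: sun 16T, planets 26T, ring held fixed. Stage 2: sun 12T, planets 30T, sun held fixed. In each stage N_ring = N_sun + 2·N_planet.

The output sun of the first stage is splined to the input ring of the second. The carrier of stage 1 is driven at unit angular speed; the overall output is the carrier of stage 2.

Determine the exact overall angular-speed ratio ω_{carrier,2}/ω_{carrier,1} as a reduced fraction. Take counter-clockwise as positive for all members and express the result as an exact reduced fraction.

9/2

Stage 1: N_ring = 16 + 2·26 = 68
Stage 1: 16(ω_s−ω_c) = −68(ω_r−ω_c),  ω_r=0, ω_c=1
Stage 1: ω_s = 1 − (68/16)(0−1) = 21/4
  ⇒ ω_s¹/ω_c¹ = 21/4
Stage 2: N_ring = 12 + 2·30 = 72
Stage 2: 12(ω_s−ω_c) = −72(ω_r−ω_c),  ω_s=0, ω_r=1
Stage 2: 12(0−ω_c) = −72(1−ω_c)  ⇒  84ω_c = 72  ⇒  ω_c = 6/7
  ⇒ ω_c²/ω_r² = 6/7
Coupling ω_r² = ω_s¹ ⇒ overall = 21/4 × 6/7 = 9/2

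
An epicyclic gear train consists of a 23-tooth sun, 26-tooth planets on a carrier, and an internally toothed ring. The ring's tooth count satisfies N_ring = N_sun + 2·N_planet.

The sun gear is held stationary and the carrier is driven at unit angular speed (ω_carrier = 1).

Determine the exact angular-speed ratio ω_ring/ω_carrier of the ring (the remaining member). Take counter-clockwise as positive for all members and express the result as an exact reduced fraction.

98/75

N_ring = 23 + 2·26 = 75
23(ω_s−ω_c) = −75(ω_r−ω_c),  ω_s=0, ω_c=1
ω_r = 1 − (23/75)(0−1) = 98/75
ω_r/ω_c = 98/75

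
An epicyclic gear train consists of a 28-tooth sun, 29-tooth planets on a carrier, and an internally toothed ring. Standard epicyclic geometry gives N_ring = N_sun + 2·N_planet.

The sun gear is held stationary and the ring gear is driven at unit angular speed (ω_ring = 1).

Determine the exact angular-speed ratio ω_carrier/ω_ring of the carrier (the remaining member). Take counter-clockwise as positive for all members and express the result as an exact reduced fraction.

43/57

N_ring = 28 + 2·29 = 86
28(ω_s−ω_c) = −86(ω_r−ω_c),  ω_s=0, ω_r=1
28(0−ω_c) = −86(1−ω_c)  ⇒  114ω_c = 86  ⇒  ω_c = 43/57
ω_c/ω_r = 43/57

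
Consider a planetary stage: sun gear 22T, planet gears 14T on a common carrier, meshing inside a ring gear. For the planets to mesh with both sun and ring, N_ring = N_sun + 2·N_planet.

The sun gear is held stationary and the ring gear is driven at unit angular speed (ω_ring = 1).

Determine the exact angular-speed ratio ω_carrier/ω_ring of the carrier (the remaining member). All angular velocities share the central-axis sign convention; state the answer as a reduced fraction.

N_ring = 22 + 2·14 = 50
22(ω_s−ω_c) = −50(ω_r−ω_c),  ω_s=0, ω_r=1
22(0−ω_c) = −50(1−ω_c)  ⇒  72ω_c = 50  ⇒  ω_c = 25/36
ω_c/ω_r = 25/36

25/36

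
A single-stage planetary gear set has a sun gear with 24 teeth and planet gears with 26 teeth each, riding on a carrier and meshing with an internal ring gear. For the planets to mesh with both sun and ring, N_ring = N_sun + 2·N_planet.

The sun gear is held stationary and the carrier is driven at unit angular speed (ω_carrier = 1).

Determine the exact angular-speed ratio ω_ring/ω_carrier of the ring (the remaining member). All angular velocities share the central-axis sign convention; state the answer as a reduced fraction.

N_ring = 24 + 2·26 = 76
24(ω_s−ω_c) = −76(ω_r−ω_c),  ω_s=0, ω_c=1
ω_r = 1 − (24/76)(0−1) = 25/19
ω_r/ω_c = 25/19

25/19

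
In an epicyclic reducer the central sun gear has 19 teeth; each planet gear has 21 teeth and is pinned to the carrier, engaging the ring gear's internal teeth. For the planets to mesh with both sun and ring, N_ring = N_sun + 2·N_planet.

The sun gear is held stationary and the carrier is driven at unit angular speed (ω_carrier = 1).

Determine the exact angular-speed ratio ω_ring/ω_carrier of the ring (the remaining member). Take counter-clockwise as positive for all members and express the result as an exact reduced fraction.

N_ring = 19 + 2·21 = 61
19(ω_s−ω_c) = −61(ω_r−ω_c),  ω_s=0, ω_c=1
ω_r = 1 − (19/61)(0−1) = 80/61
ω_r/ω_c = 80/61

80/61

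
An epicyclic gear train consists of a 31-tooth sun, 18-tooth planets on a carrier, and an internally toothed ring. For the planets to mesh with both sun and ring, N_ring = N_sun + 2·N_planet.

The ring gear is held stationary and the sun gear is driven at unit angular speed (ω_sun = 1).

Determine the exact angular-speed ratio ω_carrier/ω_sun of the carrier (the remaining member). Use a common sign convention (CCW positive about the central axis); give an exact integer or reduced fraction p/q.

31/98

N_ring = 31 + 2·18 = 67
31(ω_s−ω_c) = −67(ω_r−ω_c),  ω_r=0, ω_s=1
31(1−ω_c) = −67(0−ω_c)  ⇒  98ω_c = 31  ⇒  ω_c = 31/98
ω_c/ω_s = 31/98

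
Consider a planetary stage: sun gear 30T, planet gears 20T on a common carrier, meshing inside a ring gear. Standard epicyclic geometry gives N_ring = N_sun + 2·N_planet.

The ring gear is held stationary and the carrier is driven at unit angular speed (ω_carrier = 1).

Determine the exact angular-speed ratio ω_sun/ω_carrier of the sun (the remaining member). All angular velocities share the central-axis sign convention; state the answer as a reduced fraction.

10/3

N_ring = 30 + 2·20 = 70
30(ω_s−ω_c) = −70(ω_r−ω_c),  ω_r=0, ω_c=1
ω_s = 1 − (70/30)(0−1) = 10/3
ω_s/ω_c = 10/3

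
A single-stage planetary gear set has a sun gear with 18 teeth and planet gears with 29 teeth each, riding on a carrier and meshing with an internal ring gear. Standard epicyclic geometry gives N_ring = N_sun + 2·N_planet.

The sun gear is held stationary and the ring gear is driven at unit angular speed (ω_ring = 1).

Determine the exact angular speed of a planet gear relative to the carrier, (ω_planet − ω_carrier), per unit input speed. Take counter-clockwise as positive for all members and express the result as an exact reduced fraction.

684/1363

N_ring = 18 + 2·29 = 76
18(ω_s−ω_c) = −76(ω_r−ω_c),  ω_s=0, ω_r=1
18(0−ω_c) = −76(1−ω_c)  ⇒  94ω_c = 76  ⇒  ω_c = 38/47
sun–planet: 18·(0−38/47) = −29·(ω_p−ω_c)  ⇒  ω_p−ω_c = −(18/29)·(-38/47) = 684/1363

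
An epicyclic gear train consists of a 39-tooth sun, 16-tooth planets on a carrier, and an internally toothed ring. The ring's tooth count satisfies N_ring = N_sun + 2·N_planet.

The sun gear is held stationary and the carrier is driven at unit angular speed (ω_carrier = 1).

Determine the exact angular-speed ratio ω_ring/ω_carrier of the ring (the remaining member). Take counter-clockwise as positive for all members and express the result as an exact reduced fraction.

110/71

N_ring = 39 + 2·16 = 71
39(ω_s−ω_c) = −71(ω_r−ω_c),  ω_s=0, ω_c=1
ω_r = 1 − (39/71)(0−1) = 110/71
ω_r/ω_c = 110/71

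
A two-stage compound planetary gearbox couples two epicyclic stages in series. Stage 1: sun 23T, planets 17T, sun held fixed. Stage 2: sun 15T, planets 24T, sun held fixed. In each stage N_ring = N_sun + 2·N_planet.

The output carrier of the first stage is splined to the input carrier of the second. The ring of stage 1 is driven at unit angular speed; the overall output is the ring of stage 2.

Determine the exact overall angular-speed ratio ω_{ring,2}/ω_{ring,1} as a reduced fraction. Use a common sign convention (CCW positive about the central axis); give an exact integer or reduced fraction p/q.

Stage 1: N_ring = 23 + 2·17 = 57
Stage 1: 23(ω_s−ω_c) = −57(ω_r−ω_c),  ω_s=0, ω_r=1
Stage 1: 23(0−ω_c) = −57(1−ω_c)  ⇒  80ω_c = 57  ⇒  ω_c = 57/80
  ⇒ ω_c¹/ω_r¹ = 57/80
Stage 2: N_ring = 15 + 2·24 = 63
Stage 2: 15(ω_s−ω_c) = −63(ω_r−ω_c),  ω_s=0, ω_c=1
Stage 2: ω_r = 1 − (15/63)(0−1) = 26/21
  ⇒ ω_r²/ω_c² = 26/21
Coupling ω_c² = ω_c¹ ⇒ overall = 57/80 × 26/21 = 247/280

247/280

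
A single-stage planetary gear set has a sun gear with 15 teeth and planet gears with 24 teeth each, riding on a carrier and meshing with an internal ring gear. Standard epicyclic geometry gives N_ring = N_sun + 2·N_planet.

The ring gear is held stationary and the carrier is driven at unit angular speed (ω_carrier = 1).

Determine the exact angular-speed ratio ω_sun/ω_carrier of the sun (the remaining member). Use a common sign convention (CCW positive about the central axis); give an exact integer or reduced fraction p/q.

N_ring = 15 + 2·24 = 63
15(ω_s−ω_c) = −63(ω_r−ω_c),  ω_r=0, ω_c=1
ω_s = 1 − (63/15)(0−1) = 26/5
ω_s/ω_c = 26/5

26/5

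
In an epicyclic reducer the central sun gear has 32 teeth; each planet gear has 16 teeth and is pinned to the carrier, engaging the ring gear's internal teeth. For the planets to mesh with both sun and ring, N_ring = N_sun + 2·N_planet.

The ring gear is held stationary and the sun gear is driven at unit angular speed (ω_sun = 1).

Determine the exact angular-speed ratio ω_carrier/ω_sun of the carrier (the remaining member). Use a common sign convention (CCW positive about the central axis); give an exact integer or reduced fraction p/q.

N_ring = 32 + 2·16 = 64
32(ω_s−ω_c) = −64(ω_r−ω_c),  ω_r=0, ω_s=1
32(1−ω_c) = −64(0−ω_c)  ⇒  96ω_c = 32  ⇒  ω_c = 1/3
ω_c/ω_s = 1/3

1/3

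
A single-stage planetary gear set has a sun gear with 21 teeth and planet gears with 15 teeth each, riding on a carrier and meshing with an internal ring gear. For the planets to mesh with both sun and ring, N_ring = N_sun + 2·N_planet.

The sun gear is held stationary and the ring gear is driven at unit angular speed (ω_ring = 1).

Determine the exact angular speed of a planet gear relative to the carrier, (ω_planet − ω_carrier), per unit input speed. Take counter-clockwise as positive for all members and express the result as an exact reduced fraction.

119/120

N_ring = 21 + 2·15 = 51
21(ω_s−ω_c) = −51(ω_r−ω_c),  ω_s=0, ω_r=1
21(0−ω_c) = −51(1−ω_c)  ⇒  72ω_c = 51  ⇒  ω_c = 17/24
sun–planet: 21·(0−17/24) = −15·(ω_p−ω_c)  ⇒  ω_p−ω_c = −(21/15)·(-17/24) = 119/120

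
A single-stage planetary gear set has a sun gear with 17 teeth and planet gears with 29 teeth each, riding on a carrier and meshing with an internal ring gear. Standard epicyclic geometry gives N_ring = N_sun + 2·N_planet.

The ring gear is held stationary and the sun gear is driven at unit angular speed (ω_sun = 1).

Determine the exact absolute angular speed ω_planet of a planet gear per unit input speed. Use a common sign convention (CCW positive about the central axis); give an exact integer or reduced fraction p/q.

N_ring = 17 + 2·29 = 75
17(ω_s−ω_c) = −75(ω_r−ω_c),  ω_r=0, ω_s=1
17(1−ω_c) = −75(0−ω_c)  ⇒  92ω_c = 17  ⇒  ω_c = 17/92
sun–planet: 17·(1−17/92) = −29·(ω_p−ω_c)  ⇒  ω_p−ω_c = −(17/29)·(75/92) = -1275/2668
ω_p = 17/92 − 1275/2668 = -17/58

-17/58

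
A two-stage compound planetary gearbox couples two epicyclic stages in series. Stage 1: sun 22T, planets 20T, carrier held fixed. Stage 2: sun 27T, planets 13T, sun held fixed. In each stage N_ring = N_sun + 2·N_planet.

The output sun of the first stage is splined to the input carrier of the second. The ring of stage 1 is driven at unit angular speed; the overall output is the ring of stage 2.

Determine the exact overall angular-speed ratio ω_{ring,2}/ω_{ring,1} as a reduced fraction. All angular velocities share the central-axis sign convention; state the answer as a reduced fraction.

-2480/583

Stage 1: N_ring = 22 + 2·20 = 62
Stage 1: 22(ω_s−ω_c) = −62(ω_r−ω_c),  ω_c=0, ω_r=1
Stage 1: ω_s = 0 − (62/22)(1−0) = -31/11
  ⇒ ω_s¹/ω_r¹ = -31/11
Stage 2: N_ring = 27 + 2·13 = 53
Stage 2: 27(ω_s−ω_c) = −53(ω_r−ω_c),  ω_s=0, ω_c=1
Stage 2: ω_r = 1 − (27/53)(0−1) = 80/53
  ⇒ ω_r²/ω_c² = 80/53
Coupling ω_c² = ω_s¹ ⇒ overall = -31/11 × 80/53 = -2480/583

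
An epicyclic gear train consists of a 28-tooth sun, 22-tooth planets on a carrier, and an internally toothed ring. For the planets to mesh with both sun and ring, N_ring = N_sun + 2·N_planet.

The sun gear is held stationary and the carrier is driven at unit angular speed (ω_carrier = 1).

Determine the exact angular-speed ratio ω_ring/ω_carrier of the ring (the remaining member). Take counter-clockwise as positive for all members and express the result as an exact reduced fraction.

25/18

N_ring = 28 + 2·22 = 72
28(ω_s−ω_c) = −72(ω_r−ω_c),  ω_s=0, ω_c=1
ω_r = 1 − (28/72)(0−1) = 25/18
ω_r/ω_c = 25/18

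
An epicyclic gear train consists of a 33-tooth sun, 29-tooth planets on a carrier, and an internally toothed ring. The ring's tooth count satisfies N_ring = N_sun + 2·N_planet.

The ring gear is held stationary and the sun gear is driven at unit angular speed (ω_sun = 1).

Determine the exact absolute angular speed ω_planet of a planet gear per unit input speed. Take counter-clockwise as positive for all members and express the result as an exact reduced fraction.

N_ring = 33 + 2·29 = 91
33(ω_s−ω_c) = −91(ω_r−ω_c),  ω_r=0, ω_s=1
33(1−ω_c) = −91(0−ω_c)  ⇒  124ω_c = 33  ⇒  ω_c = 33/124
sun–planet: 33·(1−33/124) = −29·(ω_p−ω_c)  ⇒  ω_p−ω_c = −(33/29)·(91/124) = -3003/3596
ω_p = 33/124 − 3003/3596 = -33/58

-33/58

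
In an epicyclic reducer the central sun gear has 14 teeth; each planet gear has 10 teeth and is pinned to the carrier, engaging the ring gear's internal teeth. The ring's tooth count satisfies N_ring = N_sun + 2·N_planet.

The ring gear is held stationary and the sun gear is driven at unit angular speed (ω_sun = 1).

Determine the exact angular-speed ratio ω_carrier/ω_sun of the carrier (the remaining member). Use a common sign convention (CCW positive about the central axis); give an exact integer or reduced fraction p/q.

7/24

N_ring = 14 + 2·10 = 34
14(ω_s−ω_c) = −34(ω_r−ω_c),  ω_r=0, ω_s=1
14(1−ω_c) = −34(0−ω_c)  ⇒  48ω_c = 14  ⇒  ω_c = 7/24
ω_c/ω_s = 7/24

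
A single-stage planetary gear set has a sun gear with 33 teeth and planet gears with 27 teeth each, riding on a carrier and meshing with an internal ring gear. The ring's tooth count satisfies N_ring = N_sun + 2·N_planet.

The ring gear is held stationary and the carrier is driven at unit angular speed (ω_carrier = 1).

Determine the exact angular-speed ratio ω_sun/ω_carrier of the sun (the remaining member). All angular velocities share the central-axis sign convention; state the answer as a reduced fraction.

N_ring = 33 + 2·27 = 87
33(ω_s−ω_c) = −87(ω_r−ω_c),  ω_r=0, ω_c=1
ω_s = 1 − (87/33)(0−1) = 40/11
ω_s/ω_c = 40/11

40/11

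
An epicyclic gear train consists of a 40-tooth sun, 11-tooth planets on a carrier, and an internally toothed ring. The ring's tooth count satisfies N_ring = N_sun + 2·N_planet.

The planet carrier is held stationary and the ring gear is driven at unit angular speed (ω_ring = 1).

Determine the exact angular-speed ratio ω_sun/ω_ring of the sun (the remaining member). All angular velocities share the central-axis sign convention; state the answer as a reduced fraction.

N_ring = 40 + 2·11 = 62
40(ω_s−ω_c) = −62(ω_r−ω_c),  ω_c=0, ω_r=1
ω_s = 0 − (62/40)(1−0) = -31/20
ω_s/ω_r = -31/20

-31/20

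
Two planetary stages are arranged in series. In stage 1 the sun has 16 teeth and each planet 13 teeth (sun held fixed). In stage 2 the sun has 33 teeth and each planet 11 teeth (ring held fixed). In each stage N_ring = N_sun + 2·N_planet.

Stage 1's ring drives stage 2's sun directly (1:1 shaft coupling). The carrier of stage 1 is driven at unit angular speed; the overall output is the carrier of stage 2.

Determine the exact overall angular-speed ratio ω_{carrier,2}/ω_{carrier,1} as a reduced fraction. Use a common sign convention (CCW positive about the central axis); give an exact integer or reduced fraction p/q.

29/56

Stage 1: N_ring = 16 + 2·13 = 42
Stage 1: 16(ω_s−ω_c) = −42(ω_r−ω_c),  ω_s=0, ω_c=1
Stage 1: ω_r = 1 − (16/42)(0−1) = 29/21
  ⇒ ω_r¹/ω_c¹ = 29/21
Stage 2: N_ring = 33 + 2·11 = 55
Stage 2: 33(ω_s−ω_c) = −55(ω_r−ω_c),  ω_r=0, ω_s=1
Stage 2: 33(1−ω_c) = −55(0−ω_c)  ⇒  88ω_c = 33  ⇒  ω_c = 3/8
  ⇒ ω_c²/ω_s² = 3/8
Coupling ω_s² = ω_r¹ ⇒ overall = 29/21 × 3/8 = 29/56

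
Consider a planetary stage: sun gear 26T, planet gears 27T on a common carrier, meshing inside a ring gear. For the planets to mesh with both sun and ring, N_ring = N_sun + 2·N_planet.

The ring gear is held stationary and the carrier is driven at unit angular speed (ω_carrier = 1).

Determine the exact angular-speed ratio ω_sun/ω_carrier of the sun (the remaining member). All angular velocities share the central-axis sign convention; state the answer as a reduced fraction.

53/13

N_ring = 26 + 2·27 = 80
26(ω_s−ω_c) = −80(ω_r−ω_c),  ω_r=0, ω_c=1
ω_s = 1 − (80/26)(0−1) = 53/13
ω_s/ω_c = 53/13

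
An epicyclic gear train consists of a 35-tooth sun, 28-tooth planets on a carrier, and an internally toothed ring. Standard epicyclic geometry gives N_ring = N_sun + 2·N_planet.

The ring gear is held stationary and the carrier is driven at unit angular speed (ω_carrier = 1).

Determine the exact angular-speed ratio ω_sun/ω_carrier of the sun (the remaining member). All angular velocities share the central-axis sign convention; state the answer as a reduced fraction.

N_ring = 35 + 2·28 = 91
35(ω_s−ω_c) = −91(ω_r−ω_c),  ω_r=0, ω_c=1
ω_s = 1 − (91/35)(0−1) = 18/5
ω_s/ω_c = 18/5

18/5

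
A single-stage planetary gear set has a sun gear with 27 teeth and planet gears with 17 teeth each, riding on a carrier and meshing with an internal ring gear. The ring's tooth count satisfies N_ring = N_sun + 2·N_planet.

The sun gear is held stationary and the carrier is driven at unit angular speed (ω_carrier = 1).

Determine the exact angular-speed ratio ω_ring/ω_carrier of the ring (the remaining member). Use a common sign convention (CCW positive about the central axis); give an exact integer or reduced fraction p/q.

N_ring = 27 + 2·17 = 61
27(ω_s−ω_c) = −61(ω_r−ω_c),  ω_s=0, ω_c=1
ω_r = 1 − (27/61)(0−1) = 88/61
ω_r/ω_c = 88/61

88/61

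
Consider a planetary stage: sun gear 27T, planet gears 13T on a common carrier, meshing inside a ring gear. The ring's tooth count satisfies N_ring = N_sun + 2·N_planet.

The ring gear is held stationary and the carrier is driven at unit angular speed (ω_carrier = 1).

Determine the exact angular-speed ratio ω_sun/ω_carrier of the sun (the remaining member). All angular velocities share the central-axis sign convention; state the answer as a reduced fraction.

80/27

N_ring = 27 + 2·13 = 53
27(ω_s−ω_c) = −53(ω_r−ω_c),  ω_r=0, ω_c=1
ω_s = 1 − (53/27)(0−1) = 80/27
ω_s/ω_c = 80/27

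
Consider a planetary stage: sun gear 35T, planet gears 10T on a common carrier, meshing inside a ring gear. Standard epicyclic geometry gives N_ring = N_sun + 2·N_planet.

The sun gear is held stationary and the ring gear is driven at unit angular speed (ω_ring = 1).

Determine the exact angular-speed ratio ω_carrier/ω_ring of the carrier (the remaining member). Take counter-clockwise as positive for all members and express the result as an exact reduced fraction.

N_ring = 35 + 2·10 = 55
35(ω_s−ω_c) = −55(ω_r−ω_c),  ω_s=0, ω_r=1
35(0−ω_c) = −55(1−ω_c)  ⇒  90ω_c = 55  ⇒  ω_c = 11/18
ω_c/ω_r = 11/18

11/18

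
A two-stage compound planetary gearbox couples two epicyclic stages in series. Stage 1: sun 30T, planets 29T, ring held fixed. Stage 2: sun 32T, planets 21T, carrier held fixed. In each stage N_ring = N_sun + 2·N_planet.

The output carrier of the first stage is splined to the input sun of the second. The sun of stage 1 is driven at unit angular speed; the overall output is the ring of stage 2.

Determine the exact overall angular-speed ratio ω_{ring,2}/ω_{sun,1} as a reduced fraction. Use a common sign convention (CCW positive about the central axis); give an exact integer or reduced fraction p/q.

Stage 1: N_ring = 30 + 2·29 = 88
Stage 1: 30(ω_s−ω_c) = −88(ω_r−ω_c),  ω_r=0, ω_s=1
Stage 1: 30(1−ω_c) = −88(0−ω_c)  ⇒  118ω_c = 30  ⇒  ω_c = 15/59
  ⇒ ω_c¹/ω_s¹ = 15/59
Stage 2: N_ring = 32 + 2·21 = 74
Stage 2: 32(ω_s−ω_c) = −74(ω_r−ω_c),  ω_c=0, ω_s=1
Stage 2: ω_r = 0 − (32/74)(1−0) = -16/37
  ⇒ ω_r²/ω_s² = -16/37
Coupling ω_s² = ω_c¹ ⇒ overall = 15/59 × -16/37 = -240/2183

-240/2183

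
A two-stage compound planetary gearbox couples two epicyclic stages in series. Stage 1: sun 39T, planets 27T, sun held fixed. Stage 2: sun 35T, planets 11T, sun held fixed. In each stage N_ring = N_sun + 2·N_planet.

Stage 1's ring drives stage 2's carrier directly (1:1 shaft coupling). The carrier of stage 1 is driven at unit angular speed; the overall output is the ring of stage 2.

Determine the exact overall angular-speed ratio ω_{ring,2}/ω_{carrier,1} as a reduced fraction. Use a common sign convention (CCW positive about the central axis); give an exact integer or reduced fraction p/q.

4048/1767

Stage 1: N_ring = 39 + 2·27 = 93
Stage 1: 39(ω_s−ω_c) = −93(ω_r−ω_c),  ω_s=0, ω_c=1
Stage 1: ω_r = 1 − (39/93)(0−1) = 44/31
  ⇒ ω_r¹/ω_c¹ = 44/31
Stage 2: N_ring = 35 + 2·11 = 57
Stage 2: 35(ω_s−ω_c) = −57(ω_r−ω_c),  ω_s=0, ω_c=1
Stage 2: ω_r = 1 − (35/57)(0−1) = 92/57
  ⇒ ω_r²/ω_c² = 92/57
Coupling ω_c² = ω_r¹ ⇒ overall = 44/31 × 92/57 = 4048/1767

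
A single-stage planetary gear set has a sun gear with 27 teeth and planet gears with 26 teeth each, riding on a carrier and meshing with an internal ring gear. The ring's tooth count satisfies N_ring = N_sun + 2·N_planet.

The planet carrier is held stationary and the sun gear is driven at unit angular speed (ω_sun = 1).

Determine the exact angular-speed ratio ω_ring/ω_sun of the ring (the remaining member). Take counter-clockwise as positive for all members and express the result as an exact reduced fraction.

-27/79

N_ring = 27 + 2·26 = 79
27(ω_s−ω_c) = −79(ω_r−ω_c),  ω_c=0, ω_s=1
ω_r = 0 − (27/79)(1−0) = -27/79
ω_r/ω_s = -27/79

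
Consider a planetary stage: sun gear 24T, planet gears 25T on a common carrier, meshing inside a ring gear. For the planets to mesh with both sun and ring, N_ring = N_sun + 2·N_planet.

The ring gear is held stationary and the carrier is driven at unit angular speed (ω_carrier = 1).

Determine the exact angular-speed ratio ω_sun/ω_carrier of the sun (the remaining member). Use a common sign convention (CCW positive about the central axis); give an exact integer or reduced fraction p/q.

N_ring = 24 + 2·25 = 74
24(ω_s−ω_c) = −74(ω_r−ω_c),  ω_r=0, ω_c=1
ω_s = 1 − (74/24)(0−1) = 49/12
ω_s/ω_c = 49/12

49/12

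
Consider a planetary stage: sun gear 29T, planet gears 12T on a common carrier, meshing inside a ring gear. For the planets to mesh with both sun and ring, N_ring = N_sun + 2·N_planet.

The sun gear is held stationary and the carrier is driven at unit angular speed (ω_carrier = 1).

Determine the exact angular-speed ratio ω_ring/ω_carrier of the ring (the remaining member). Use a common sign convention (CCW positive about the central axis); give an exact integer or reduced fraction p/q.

N_ring = 29 + 2·12 = 53
29(ω_s−ω_c) = −53(ω_r−ω_c),  ω_s=0, ω_c=1
ω_r = 1 − (29/53)(0−1) = 82/53
ω_r/ω_c = 82/53

82/53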